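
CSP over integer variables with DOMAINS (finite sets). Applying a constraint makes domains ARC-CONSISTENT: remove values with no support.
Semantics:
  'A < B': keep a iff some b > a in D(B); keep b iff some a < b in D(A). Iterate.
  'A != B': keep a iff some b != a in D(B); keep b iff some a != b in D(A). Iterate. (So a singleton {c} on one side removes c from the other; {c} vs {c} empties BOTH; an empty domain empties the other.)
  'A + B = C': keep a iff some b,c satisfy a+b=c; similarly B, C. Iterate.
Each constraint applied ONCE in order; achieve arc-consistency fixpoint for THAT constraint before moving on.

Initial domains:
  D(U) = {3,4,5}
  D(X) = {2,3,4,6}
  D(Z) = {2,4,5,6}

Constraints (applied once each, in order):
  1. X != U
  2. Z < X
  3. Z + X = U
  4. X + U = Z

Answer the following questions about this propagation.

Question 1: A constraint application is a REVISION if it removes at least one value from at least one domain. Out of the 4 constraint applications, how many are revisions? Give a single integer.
Answer: 3

Derivation:
Constraint 1 (X != U) on D(X)={2,3,4,6} D(U)={3,4,5}: no change => not a revision
Constraint 2 (Z < X) on D(Z)={2,4,5,6} D(X)={2,3,4,6}: Z {2,4,5,6}->{2,4,5}; X {2,3,4,6}->{3,4,6} => REVISION
Constraint 3 (Z + X = U) on D(Z)={2,4,5} D(X)={3,4,6} D(U)={3,4,5}: Z {2,4,5}->{2}; X {3,4,6}->{3}; U {3,4,5}->{5} => REVISION
Constraint 4 (X + U = Z) on D(X)={3} D(U)={5} D(Z)={2}: X {3}->{}; U {5}->{}; Z {2}->{} => REVISION
Total revisions = 3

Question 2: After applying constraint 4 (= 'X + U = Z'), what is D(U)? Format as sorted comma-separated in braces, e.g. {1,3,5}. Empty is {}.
Answer: {}

Derivation:
Constraint 1 (X != U) on D(X)={2,3,4,6} D(U)={3,4,5}: no change
Constraint 2 (Z < X) on D(Z)={2,4,5,6} D(X)={2,3,4,6}: Z {2,4,5,6}->{2,4,5}; X {2,3,4,6}->{3,4,6}
Constraint 3 (Z + X = U) on D(Z)={2,4,5} D(X)={3,4,6} D(U)={3,4,5}: Z {2,4,5}->{2}; X {3,4,6}->{3}; U {3,4,5}->{5}
Constraint 4 (X + U = Z) on D(X)={3} D(U)={5} D(Z)={2}: X {3}->{}; U {5}->{}; Z {2}->{}
So after constraint 4: D(U) = {}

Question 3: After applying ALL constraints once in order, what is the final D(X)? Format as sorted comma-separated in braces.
Constraint 1 (X != U) on D(X)={2,3,4,6} D(U)={3,4,5}: no change
Constraint 2 (Z < X) on D(Z)={2,4,5,6} D(X)={2,3,4,6}: Z {2,4,5,6}->{2,4,5}; X {2,3,4,6}->{3,4,6}
Constraint 3 (Z + X = U) on D(Z)={2,4,5} D(X)={3,4,6} D(U)={3,4,5}: Z {2,4,5}->{2}; X {3,4,6}->{3}; U {3,4,5}->{5}
Constraint 4 (X + U = Z) on D(X)={3} D(U)={5} D(Z)={2}: X {3}->{}; U {5}->{}; Z {2}->{}
So after all 4 constraints: D(X) = {}

Answer: {}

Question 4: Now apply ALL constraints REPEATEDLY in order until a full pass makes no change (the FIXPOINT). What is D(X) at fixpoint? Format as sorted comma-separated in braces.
pass 0 (initial): D(X)={2,3,4,6}
pass 1: U {3,4,5}->{}; X {2,3,4,6}->{}; Z {2,4,5,6}->{}
pass 2: no change
Fixpoint after 2 passes: D(X) = {}

Answer: {}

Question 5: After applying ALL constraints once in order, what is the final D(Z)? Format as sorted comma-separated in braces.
Constraint 1 (X != U) on D(X)={2,3,4,6} D(U)={3,4,5}: no change
Constraint 2 (Z < X) on D(Z)={2,4,5,6} D(X)={2,3,4,6}: Z {2,4,5,6}->{2,4,5}; X {2,3,4,6}->{3,4,6}
Constraint 3 (Z + X = U) on D(Z)={2,4,5} D(X)={3,4,6} D(U)={3,4,5}: Z {2,4,5}->{2}; X {3,4,6}->{3}; U {3,4,5}->{5}
Constraint 4 (X + U = Z) on D(X)={3} D(U)={5} D(Z)={2}: X {3}->{}; U {5}->{}; Z {2}->{}
So after all 4 constraints: D(Z) = {}

Answer: {}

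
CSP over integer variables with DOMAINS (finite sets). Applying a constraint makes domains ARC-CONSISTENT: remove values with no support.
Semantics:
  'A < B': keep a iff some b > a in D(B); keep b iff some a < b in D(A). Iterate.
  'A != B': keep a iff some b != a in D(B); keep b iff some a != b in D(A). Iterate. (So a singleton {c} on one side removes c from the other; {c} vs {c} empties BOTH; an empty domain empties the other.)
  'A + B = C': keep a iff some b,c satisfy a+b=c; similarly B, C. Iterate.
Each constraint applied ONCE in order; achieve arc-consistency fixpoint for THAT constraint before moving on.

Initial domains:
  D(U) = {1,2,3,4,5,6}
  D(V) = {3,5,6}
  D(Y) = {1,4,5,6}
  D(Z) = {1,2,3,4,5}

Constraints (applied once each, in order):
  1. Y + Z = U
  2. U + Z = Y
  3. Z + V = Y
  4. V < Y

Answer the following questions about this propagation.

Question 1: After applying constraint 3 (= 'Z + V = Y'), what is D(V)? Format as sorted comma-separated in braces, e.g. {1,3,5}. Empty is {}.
Answer: {3}

Derivation:
Constraint 1 (Y + Z = U) on D(Y)={1,4,5,6} D(Z)={1,2,3,4,5} D(U)={1,2,3,4,5,6}: Y {1,4,5,6}->{1,4,5}; U {1,2,3,4,5,6}->{2,3,4,5,6}
Constraint 2 (U + Z = Y) on D(U)={2,3,4,5,6} D(Z)={1,2,3,4,5} D(Y)={1,4,5}: U {2,3,4,5,6}->{2,3,4}; Z {1,2,3,4,5}->{1,2,3}; Y {1,4,5}->{4,5}
Constraint 3 (Z + V = Y) on D(Z)={1,2,3} D(V)={3,5,6} D(Y)={4,5}: Z {1,2,3}->{1,2}; V {3,5,6}->{3}
So after constraint 3: D(V) = {3}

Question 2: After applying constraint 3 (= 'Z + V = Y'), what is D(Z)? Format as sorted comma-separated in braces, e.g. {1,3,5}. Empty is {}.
Answer: {1,2}

Derivation:
Constraint 1 (Y + Z = U) on D(Y)={1,4,5,6} D(Z)={1,2,3,4,5} D(U)={1,2,3,4,5,6}: Y {1,4,5,6}->{1,4,5}; U {1,2,3,4,5,6}->{2,3,4,5,6}
Constraint 2 (U + Z = Y) on D(U)={2,3,4,5,6} D(Z)={1,2,3,4,5} D(Y)={1,4,5}: U {2,3,4,5,6}->{2,3,4}; Z {1,2,3,4,5}->{1,2,3}; Y {1,4,5}->{4,5}
Constraint 3 (Z + V = Y) on D(Z)={1,2,3} D(V)={3,5,6} D(Y)={4,5}: Z {1,2,3}->{1,2}; V {3,5,6}->{3}
So after constraint 3: D(Z) = {1,2}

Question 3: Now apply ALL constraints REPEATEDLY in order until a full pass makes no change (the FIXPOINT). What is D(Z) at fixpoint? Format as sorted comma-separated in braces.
Answer: {}

Derivation:
pass 0 (initial): D(Z)={1,2,3,4,5}
pass 1: U {1,2,3,4,5,6}->{2,3,4}; V {3,5,6}->{3}; Y {1,4,5,6}->{4,5}; Z {1,2,3,4,5}->{1,2}
pass 2: U {2,3,4}->{}; V {3}->{}; Y {4,5}->{}; Z {1,2}->{}
pass 3: no change
Fixpoint after 3 passes: D(Z) = {}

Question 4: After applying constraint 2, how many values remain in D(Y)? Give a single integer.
Constraint 1 (Y + Z = U) on D(Y)={1,4,5,6} D(Z)={1,2,3,4,5} D(U)={1,2,3,4,5,6}: Y {1,4,5,6}->{1,4,5}; U {1,2,3,4,5,6}->{2,3,4,5,6}
Constraint 2 (U + Z = Y) on D(U)={2,3,4,5,6} D(Z)={1,2,3,4,5} D(Y)={1,4,5}: U {2,3,4,5,6}->{2,3,4}; Z {1,2,3,4,5}->{1,2,3}; Y {1,4,5}->{4,5}
So after constraint 2: D(Y)={4,5}, size = 2

Answer: 2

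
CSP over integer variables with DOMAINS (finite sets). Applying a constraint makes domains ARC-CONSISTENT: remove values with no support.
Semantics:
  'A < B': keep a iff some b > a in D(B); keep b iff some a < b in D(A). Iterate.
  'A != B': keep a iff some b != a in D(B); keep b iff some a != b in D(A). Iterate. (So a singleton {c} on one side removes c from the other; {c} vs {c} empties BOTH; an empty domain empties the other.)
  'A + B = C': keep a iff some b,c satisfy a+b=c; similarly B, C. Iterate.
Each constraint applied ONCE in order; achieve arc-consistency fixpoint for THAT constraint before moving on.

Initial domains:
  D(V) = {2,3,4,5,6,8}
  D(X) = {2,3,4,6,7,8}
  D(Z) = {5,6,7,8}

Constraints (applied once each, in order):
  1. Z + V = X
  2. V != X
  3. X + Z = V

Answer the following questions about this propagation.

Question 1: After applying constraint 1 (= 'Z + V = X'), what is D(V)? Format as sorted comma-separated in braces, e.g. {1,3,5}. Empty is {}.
Answer: {2,3}

Derivation:
Constraint 1 (Z + V = X) on D(Z)={5,6,7,8} D(V)={2,3,4,5,6,8} D(X)={2,3,4,6,7,8}: Z {5,6,7,8}->{5,6}; V {2,3,4,5,6,8}->{2,3}; X {2,3,4,6,7,8}->{7,8}
So after constraint 1: D(V) = {2,3}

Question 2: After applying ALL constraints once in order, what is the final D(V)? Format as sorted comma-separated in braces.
Answer: {}

Derivation:
Constraint 1 (Z + V = X) on D(Z)={5,6,7,8} D(V)={2,3,4,5,6,8} D(X)={2,3,4,6,7,8}: Z {5,6,7,8}->{5,6}; V {2,3,4,5,6,8}->{2,3}; X {2,3,4,6,7,8}->{7,8}
Constraint 2 (V != X) on D(V)={2,3} D(X)={7,8}: no change
Constraint 3 (X + Z = V) on D(X)={7,8} D(Z)={5,6} D(V)={2,3}: X {7,8}->{}; Z {5,6}->{}; V {2,3}->{}
So after all 3 constraints: D(V) = {}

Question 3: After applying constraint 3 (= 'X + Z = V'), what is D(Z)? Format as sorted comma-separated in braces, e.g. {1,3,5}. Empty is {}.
Constraint 1 (Z + V = X) on D(Z)={5,6,7,8} D(V)={2,3,4,5,6,8} D(X)={2,3,4,6,7,8}: Z {5,6,7,8}->{5,6}; V {2,3,4,5,6,8}->{2,3}; X {2,3,4,6,7,8}->{7,8}
Constraint 2 (V != X) on D(V)={2,3} D(X)={7,8}: no change
Constraint 3 (X + Z = V) on D(X)={7,8} D(Z)={5,6} D(V)={2,3}: X {7,8}->{}; Z {5,6}->{}; V {2,3}->{}
So after constraint 3: D(Z) = {}

Answer: {}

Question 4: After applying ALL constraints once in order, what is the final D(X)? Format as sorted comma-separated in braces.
Constraint 1 (Z + V = X) on D(Z)={5,6,7,8} D(V)={2,3,4,5,6,8} D(X)={2,3,4,6,7,8}: Z {5,6,7,8}->{5,6}; V {2,3,4,5,6,8}->{2,3}; X {2,3,4,6,7,8}->{7,8}
Constraint 2 (V != X) on D(V)={2,3} D(X)={7,8}: no change
Constraint 3 (X + Z = V) on D(X)={7,8} D(Z)={5,6} D(V)={2,3}: X {7,8}->{}; Z {5,6}->{}; V {2,3}->{}
So after all 3 constraints: D(X) = {}

Answer: {}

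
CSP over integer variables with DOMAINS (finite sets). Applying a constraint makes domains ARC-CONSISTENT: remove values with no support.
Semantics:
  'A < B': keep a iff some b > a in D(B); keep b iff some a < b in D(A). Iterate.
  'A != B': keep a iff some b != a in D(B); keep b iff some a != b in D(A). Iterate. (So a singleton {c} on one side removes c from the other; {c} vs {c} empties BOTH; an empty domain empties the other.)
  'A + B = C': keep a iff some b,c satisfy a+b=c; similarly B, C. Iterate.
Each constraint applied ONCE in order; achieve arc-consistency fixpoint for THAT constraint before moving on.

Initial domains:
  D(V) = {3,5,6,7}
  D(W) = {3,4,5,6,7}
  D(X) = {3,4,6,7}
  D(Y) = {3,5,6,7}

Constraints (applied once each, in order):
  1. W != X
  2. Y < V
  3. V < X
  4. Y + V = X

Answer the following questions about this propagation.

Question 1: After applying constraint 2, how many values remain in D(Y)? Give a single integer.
Constraint 1 (W != X) on D(W)={3,4,5,6,7} D(X)={3,4,6,7}: no change
Constraint 2 (Y < V) on D(Y)={3,5,6,7} D(V)={3,5,6,7}: Y {3,5,6,7}->{3,5,6}; V {3,5,6,7}->{5,6,7}
So after constraint 2: D(Y)={3,5,6}, size = 3

Answer: 3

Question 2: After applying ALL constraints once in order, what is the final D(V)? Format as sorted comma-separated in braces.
Constraint 1 (W != X) on D(W)={3,4,5,6,7} D(X)={3,4,6,7}: no change
Constraint 2 (Y < V) on D(Y)={3,5,6,7} D(V)={3,5,6,7}: Y {3,5,6,7}->{3,5,6}; V {3,5,6,7}->{5,6,7}
Constraint 3 (V < X) on D(V)={5,6,7} D(X)={3,4,6,7}: V {5,6,7}->{5,6}; X {3,4,6,7}->{6,7}
Constraint 4 (Y + V = X) on D(Y)={3,5,6} D(V)={5,6} D(X)={6,7}: Y {3,5,6}->{}; V {5,6}->{}; X {6,7}->{}
So after all 4 constraints: D(V) = {}

Answer: {}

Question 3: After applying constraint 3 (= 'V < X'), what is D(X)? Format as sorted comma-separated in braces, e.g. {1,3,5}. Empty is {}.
Answer: {6,7}

Derivation:
Constraint 1 (W != X) on D(W)={3,4,5,6,7} D(X)={3,4,6,7}: no change
Constraint 2 (Y < V) on D(Y)={3,5,6,7} D(V)={3,5,6,7}: Y {3,5,6,7}->{3,5,6}; V {3,5,6,7}->{5,6,7}
Constraint 3 (V < X) on D(V)={5,6,7} D(X)={3,4,6,7}: V {5,6,7}->{5,6}; X {3,4,6,7}->{6,7}
So after constraint 3: D(X) = {6,7}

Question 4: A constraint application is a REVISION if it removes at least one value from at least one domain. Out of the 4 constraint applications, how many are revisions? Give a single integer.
Answer: 3

Derivation:
Constraint 1 (W != X) on D(W)={3,4,5,6,7} D(X)={3,4,6,7}: no change => not a revision
Constraint 2 (Y < V) on D(Y)={3,5,6,7} D(V)={3,5,6,7}: Y {3,5,6,7}->{3,5,6}; V {3,5,6,7}->{5,6,7} => REVISION
Constraint 3 (V < X) on D(V)={5,6,7} D(X)={3,4,6,7}: V {5,6,7}->{5,6}; X {3,4,6,7}->{6,7} => REVISION
Constraint 4 (Y + V = X) on D(Y)={3,5,6} D(V)={5,6} D(X)={6,7}: Y {3,5,6}->{}; V {5,6}->{}; X {6,7}->{} => REVISION
Total revisions = 3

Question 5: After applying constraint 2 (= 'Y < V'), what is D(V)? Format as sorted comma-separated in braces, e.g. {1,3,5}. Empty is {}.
Answer: {5,6,7}

Derivation:
Constraint 1 (W != X) on D(W)={3,4,5,6,7} D(X)={3,4,6,7}: no change
Constraint 2 (Y < V) on D(Y)={3,5,6,7} D(V)={3,5,6,7}: Y {3,5,6,7}->{3,5,6}; V {3,5,6,7}->{5,6,7}
So after constraint 2: D(V) = {5,6,7}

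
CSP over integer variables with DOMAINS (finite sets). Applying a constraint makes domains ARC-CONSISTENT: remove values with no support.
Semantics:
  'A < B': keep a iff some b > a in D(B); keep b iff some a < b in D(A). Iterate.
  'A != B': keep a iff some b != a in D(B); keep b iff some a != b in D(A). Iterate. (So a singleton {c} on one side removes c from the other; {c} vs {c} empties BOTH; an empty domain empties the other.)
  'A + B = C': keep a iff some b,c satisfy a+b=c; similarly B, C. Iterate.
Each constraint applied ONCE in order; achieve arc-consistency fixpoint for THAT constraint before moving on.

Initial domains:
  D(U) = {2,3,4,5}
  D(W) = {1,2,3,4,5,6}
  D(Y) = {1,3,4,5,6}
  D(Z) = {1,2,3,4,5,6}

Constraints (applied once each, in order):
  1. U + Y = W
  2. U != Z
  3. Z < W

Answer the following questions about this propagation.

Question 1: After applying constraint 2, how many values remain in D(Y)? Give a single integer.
Answer: 3

Derivation:
Constraint 1 (U + Y = W) on D(U)={2,3,4,5} D(Y)={1,3,4,5,6} D(W)={1,2,3,4,5,6}: Y {1,3,4,5,6}->{1,3,4}; W {1,2,3,4,5,6}->{3,4,5,6}
Constraint 2 (U != Z) on D(U)={2,3,4,5} D(Z)={1,2,3,4,5,6}: no change
So after constraint 2: D(Y)={1,3,4}, size = 3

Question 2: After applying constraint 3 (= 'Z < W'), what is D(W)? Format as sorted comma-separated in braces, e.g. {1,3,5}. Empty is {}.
Answer: {3,4,5,6}

Derivation:
Constraint 1 (U + Y = W) on D(U)={2,3,4,5} D(Y)={1,3,4,5,6} D(W)={1,2,3,4,5,6}: Y {1,3,4,5,6}->{1,3,4}; W {1,2,3,4,5,6}->{3,4,5,6}
Constraint 2 (U != Z) on D(U)={2,3,4,5} D(Z)={1,2,3,4,5,6}: no change
Constraint 3 (Z < W) on D(Z)={1,2,3,4,5,6} D(W)={3,4,5,6}: Z {1,2,3,4,5,6}->{1,2,3,4,5}
So after constraint 3: D(W) = {3,4,5,6}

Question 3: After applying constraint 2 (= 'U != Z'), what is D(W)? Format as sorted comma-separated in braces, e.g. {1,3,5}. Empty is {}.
Constraint 1 (U + Y = W) on D(U)={2,3,4,5} D(Y)={1,3,4,5,6} D(W)={1,2,3,4,5,6}: Y {1,3,4,5,6}->{1,3,4}; W {1,2,3,4,5,6}->{3,4,5,6}
Constraint 2 (U != Z) on D(U)={2,3,4,5} D(Z)={1,2,3,4,5,6}: no change
So after constraint 2: D(W) = {3,4,5,6}

Answer: {3,4,5,6}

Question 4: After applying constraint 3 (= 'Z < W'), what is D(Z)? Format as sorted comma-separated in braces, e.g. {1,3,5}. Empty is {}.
Answer: {1,2,3,4,5}

Derivation:
Constraint 1 (U + Y = W) on D(U)={2,3,4,5} D(Y)={1,3,4,5,6} D(W)={1,2,3,4,5,6}: Y {1,3,4,5,6}->{1,3,4}; W {1,2,3,4,5,6}->{3,4,5,6}
Constraint 2 (U != Z) on D(U)={2,3,4,5} D(Z)={1,2,3,4,5,6}: no change
Constraint 3 (Z < W) on D(Z)={1,2,3,4,5,6} D(W)={3,4,5,6}: Z {1,2,3,4,5,6}->{1,2,3,4,5}
So after constraint 3: D(Z) = {1,2,3,4,5}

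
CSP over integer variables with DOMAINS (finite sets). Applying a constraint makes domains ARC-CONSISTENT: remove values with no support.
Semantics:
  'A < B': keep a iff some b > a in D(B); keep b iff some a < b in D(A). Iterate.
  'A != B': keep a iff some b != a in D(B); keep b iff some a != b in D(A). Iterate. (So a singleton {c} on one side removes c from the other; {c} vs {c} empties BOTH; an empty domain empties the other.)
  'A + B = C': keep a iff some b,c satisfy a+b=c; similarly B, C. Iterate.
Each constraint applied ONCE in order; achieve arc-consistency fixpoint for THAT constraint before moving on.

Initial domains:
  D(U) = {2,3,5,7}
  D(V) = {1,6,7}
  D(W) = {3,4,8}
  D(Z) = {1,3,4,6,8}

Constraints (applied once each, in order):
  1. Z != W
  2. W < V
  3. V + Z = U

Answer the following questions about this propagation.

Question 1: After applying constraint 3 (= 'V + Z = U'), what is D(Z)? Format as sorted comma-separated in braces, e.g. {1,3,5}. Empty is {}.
Answer: {1}

Derivation:
Constraint 1 (Z != W) on D(Z)={1,3,4,6,8} D(W)={3,4,8}: no change
Constraint 2 (W < V) on D(W)={3,4,8} D(V)={1,6,7}: W {3,4,8}->{3,4}; V {1,6,7}->{6,7}
Constraint 3 (V + Z = U) on D(V)={6,7} D(Z)={1,3,4,6,8} D(U)={2,3,5,7}: V {6,7}->{6}; Z {1,3,4,6,8}->{1}; U {2,3,5,7}->{7}
So after constraint 3: D(Z) = {1}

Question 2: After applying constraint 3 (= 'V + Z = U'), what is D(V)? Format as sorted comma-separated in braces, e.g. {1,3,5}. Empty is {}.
Constraint 1 (Z != W) on D(Z)={1,3,4,6,8} D(W)={3,4,8}: no change
Constraint 2 (W < V) on D(W)={3,4,8} D(V)={1,6,7}: W {3,4,8}->{3,4}; V {1,6,7}->{6,7}
Constraint 3 (V + Z = U) on D(V)={6,7} D(Z)={1,3,4,6,8} D(U)={2,3,5,7}: V {6,7}->{6}; Z {1,3,4,6,8}->{1}; U {2,3,5,7}->{7}
So after constraint 3: D(V) = {6}

Answer: {6}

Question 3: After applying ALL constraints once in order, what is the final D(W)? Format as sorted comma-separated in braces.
Constraint 1 (Z != W) on D(Z)={1,3,4,6,8} D(W)={3,4,8}: no change
Constraint 2 (W < V) on D(W)={3,4,8} D(V)={1,6,7}: W {3,4,8}->{3,4}; V {1,6,7}->{6,7}
Constraint 3 (V + Z = U) on D(V)={6,7} D(Z)={1,3,4,6,8} D(U)={2,3,5,7}: V {6,7}->{6}; Z {1,3,4,6,8}->{1}; U {2,3,5,7}->{7}
So after all 3 constraints: D(W) = {3,4}

Answer: {3,4}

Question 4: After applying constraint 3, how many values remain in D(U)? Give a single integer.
Constraint 1 (Z != W) on D(Z)={1,3,4,6,8} D(W)={3,4,8}: no change
Constraint 2 (W < V) on D(W)={3,4,8} D(V)={1,6,7}: W {3,4,8}->{3,4}; V {1,6,7}->{6,7}
Constraint 3 (V + Z = U) on D(V)={6,7} D(Z)={1,3,4,6,8} D(U)={2,3,5,7}: V {6,7}->{6}; Z {1,3,4,6,8}->{1}; U {2,3,5,7}->{7}
So after constraint 3: D(U)={7}, size = 1

Answer: 1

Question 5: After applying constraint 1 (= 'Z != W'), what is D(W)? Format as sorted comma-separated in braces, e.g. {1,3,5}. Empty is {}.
Constraint 1 (Z != W) on D(Z)={1,3,4,6,8} D(W)={3,4,8}: no change
So after constraint 1: D(W) = {3,4,8}

Answer: {3,4,8}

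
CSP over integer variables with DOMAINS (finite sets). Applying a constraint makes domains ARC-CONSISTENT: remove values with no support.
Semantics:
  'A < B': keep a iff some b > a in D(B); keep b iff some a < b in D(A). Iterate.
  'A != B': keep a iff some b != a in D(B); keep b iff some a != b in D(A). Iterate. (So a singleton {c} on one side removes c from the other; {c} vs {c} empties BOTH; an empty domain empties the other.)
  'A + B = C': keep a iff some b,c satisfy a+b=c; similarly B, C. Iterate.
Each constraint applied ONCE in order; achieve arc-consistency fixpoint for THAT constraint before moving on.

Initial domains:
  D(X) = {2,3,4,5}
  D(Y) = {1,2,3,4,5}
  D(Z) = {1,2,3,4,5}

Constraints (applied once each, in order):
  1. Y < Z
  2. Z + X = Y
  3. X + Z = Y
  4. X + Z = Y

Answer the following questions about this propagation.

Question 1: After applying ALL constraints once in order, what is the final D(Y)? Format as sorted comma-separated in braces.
Constraint 1 (Y < Z) on D(Y)={1,2,3,4,5} D(Z)={1,2,3,4,5}: Y {1,2,3,4,5}->{1,2,3,4}; Z {1,2,3,4,5}->{2,3,4,5}
Constraint 2 (Z + X = Y) on D(Z)={2,3,4,5} D(X)={2,3,4,5} D(Y)={1,2,3,4}: Z {2,3,4,5}->{2}; X {2,3,4,5}->{2}; Y {1,2,3,4}->{4}
Constraint 3 (X + Z = Y) on D(X)={2} D(Z)={2} D(Y)={4}: no change
Constraint 4 (X + Z = Y) on D(X)={2} D(Z)={2} D(Y)={4}: no change
So after all 4 constraints: D(Y) = {4}

Answer: {4}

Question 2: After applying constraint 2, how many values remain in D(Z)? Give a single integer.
Answer: 1

Derivation:
Constraint 1 (Y < Z) on D(Y)={1,2,3,4,5} D(Z)={1,2,3,4,5}: Y {1,2,3,4,5}->{1,2,3,4}; Z {1,2,3,4,5}->{2,3,4,5}
Constraint 2 (Z + X = Y) on D(Z)={2,3,4,5} D(X)={2,3,4,5} D(Y)={1,2,3,4}: Z {2,3,4,5}->{2}; X {2,3,4,5}->{2}; Y {1,2,3,4}->{4}
So after constraint 2: D(Z)={2}, size = 1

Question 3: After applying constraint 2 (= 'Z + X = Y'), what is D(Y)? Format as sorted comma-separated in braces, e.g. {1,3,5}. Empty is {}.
Answer: {4}

Derivation:
Constraint 1 (Y < Z) on D(Y)={1,2,3,4,5} D(Z)={1,2,3,4,5}: Y {1,2,3,4,5}->{1,2,3,4}; Z {1,2,3,4,5}->{2,3,4,5}
Constraint 2 (Z + X = Y) on D(Z)={2,3,4,5} D(X)={2,3,4,5} D(Y)={1,2,3,4}: Z {2,3,4,5}->{2}; X {2,3,4,5}->{2}; Y {1,2,3,4}->{4}
So after constraint 2: D(Y) = {4}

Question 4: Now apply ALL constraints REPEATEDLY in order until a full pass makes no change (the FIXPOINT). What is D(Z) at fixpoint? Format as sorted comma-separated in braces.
pass 0 (initial): D(Z)={1,2,3,4,5}
pass 1: X {2,3,4,5}->{2}; Y {1,2,3,4,5}->{4}; Z {1,2,3,4,5}->{2}
pass 2: X {2}->{}; Y {4}->{}; Z {2}->{}
pass 3: no change
Fixpoint after 3 passes: D(Z) = {}

Answer: {}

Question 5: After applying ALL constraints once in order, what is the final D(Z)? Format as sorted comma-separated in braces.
Constraint 1 (Y < Z) on D(Y)={1,2,3,4,5} D(Z)={1,2,3,4,5}: Y {1,2,3,4,5}->{1,2,3,4}; Z {1,2,3,4,5}->{2,3,4,5}
Constraint 2 (Z + X = Y) on D(Z)={2,3,4,5} D(X)={2,3,4,5} D(Y)={1,2,3,4}: Z {2,3,4,5}->{2}; X {2,3,4,5}->{2}; Y {1,2,3,4}->{4}
Constraint 3 (X + Z = Y) on D(X)={2} D(Z)={2} D(Y)={4}: no change
Constraint 4 (X + Z = Y) on D(X)={2} D(Z)={2} D(Y)={4}: no change
So after all 4 constraints: D(Z) = {2}

Answer: {2}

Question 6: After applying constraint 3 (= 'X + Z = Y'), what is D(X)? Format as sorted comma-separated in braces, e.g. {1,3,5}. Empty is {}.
Constraint 1 (Y < Z) on D(Y)={1,2,3,4,5} D(Z)={1,2,3,4,5}: Y {1,2,3,4,5}->{1,2,3,4}; Z {1,2,3,4,5}->{2,3,4,5}
Constraint 2 (Z + X = Y) on D(Z)={2,3,4,5} D(X)={2,3,4,5} D(Y)={1,2,3,4}: Z {2,3,4,5}->{2}; X {2,3,4,5}->{2}; Y {1,2,3,4}->{4}
Constraint 3 (X + Z = Y) on D(X)={2} D(Z)={2} D(Y)={4}: no change
So after constraint 3: D(X) = {2}

Answer: {2}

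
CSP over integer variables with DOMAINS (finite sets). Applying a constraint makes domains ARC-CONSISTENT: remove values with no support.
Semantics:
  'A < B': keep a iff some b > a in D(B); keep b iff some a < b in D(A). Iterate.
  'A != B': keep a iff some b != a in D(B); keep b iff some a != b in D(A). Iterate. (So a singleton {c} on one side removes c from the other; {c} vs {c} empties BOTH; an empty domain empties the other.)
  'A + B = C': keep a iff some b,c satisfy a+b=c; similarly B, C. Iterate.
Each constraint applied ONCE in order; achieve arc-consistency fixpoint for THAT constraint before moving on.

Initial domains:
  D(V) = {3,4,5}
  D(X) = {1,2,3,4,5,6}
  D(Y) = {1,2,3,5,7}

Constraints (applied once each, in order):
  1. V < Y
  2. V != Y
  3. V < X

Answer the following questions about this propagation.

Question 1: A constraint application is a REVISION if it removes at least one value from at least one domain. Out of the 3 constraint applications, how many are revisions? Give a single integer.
Answer: 2

Derivation:
Constraint 1 (V < Y) on D(V)={3,4,5} D(Y)={1,2,3,5,7}: Y {1,2,3,5,7}->{5,7} => REVISION
Constraint 2 (V != Y) on D(V)={3,4,5} D(Y)={5,7}: no change => not a revision
Constraint 3 (V < X) on D(V)={3,4,5} D(X)={1,2,3,4,5,6}: X {1,2,3,4,5,6}->{4,5,6} => REVISION
Total revisions = 2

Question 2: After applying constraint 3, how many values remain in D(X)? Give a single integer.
Constraint 1 (V < Y) on D(V)={3,4,5} D(Y)={1,2,3,5,7}: Y {1,2,3,5,7}->{5,7}
Constraint 2 (V != Y) on D(V)={3,4,5} D(Y)={5,7}: no change
Constraint 3 (V < X) on D(V)={3,4,5} D(X)={1,2,3,4,5,6}: X {1,2,3,4,5,6}->{4,5,6}
So after constraint 3: D(X)={4,5,6}, size = 3

Answer: 3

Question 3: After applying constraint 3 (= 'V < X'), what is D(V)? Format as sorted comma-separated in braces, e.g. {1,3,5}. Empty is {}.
Constraint 1 (V < Y) on D(V)={3,4,5} D(Y)={1,2,3,5,7}: Y {1,2,3,5,7}->{5,7}
Constraint 2 (V != Y) on D(V)={3,4,5} D(Y)={5,7}: no change
Constraint 3 (V < X) on D(V)={3,4,5} D(X)={1,2,3,4,5,6}: X {1,2,3,4,5,6}->{4,5,6}
So after constraint 3: D(V) = {3,4,5}

Answer: {3,4,5}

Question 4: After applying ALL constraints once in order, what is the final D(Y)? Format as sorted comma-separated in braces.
Constraint 1 (V < Y) on D(V)={3,4,5} D(Y)={1,2,3,5,7}: Y {1,2,3,5,7}->{5,7}
Constraint 2 (V != Y) on D(V)={3,4,5} D(Y)={5,7}: no change
Constraint 3 (V < X) on D(V)={3,4,5} D(X)={1,2,3,4,5,6}: X {1,2,3,4,5,6}->{4,5,6}
So after all 3 constraints: D(Y) = {5,7}

Answer: {5,7}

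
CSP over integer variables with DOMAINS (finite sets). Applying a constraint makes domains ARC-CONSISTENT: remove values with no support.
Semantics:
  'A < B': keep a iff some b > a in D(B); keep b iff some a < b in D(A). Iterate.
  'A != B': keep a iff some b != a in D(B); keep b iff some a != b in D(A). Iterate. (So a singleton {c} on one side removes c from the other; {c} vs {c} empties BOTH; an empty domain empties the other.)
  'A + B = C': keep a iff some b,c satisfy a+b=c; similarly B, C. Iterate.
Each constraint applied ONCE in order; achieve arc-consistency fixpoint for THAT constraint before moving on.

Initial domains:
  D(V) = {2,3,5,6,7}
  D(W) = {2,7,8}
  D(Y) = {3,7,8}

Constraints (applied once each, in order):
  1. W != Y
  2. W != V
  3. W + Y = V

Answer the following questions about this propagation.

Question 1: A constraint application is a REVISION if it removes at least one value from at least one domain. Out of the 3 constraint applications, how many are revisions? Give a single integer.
Constraint 1 (W != Y) on D(W)={2,7,8} D(Y)={3,7,8}: no change => not a revision
Constraint 2 (W != V) on D(W)={2,7,8} D(V)={2,3,5,6,7}: no change => not a revision
Constraint 3 (W + Y = V) on D(W)={2,7,8} D(Y)={3,7,8} D(V)={2,3,5,6,7}: W {2,7,8}->{2}; Y {3,7,8}->{3}; V {2,3,5,6,7}->{5} => REVISION
Total revisions = 1

Answer: 1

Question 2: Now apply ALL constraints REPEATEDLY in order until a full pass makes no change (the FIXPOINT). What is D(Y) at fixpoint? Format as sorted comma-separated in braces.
pass 0 (initial): D(Y)={3,7,8}
pass 1: V {2,3,5,6,7}->{5}; W {2,7,8}->{2}; Y {3,7,8}->{3}
pass 2: no change
Fixpoint after 2 passes: D(Y) = {3}

Answer: {3}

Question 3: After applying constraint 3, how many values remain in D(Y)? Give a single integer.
Answer: 1

Derivation:
Constraint 1 (W != Y) on D(W)={2,7,8} D(Y)={3,7,8}: no change
Constraint 2 (W != V) on D(W)={2,7,8} D(V)={2,3,5,6,7}: no change
Constraint 3 (W + Y = V) on D(W)={2,7,8} D(Y)={3,7,8} D(V)={2,3,5,6,7}: W {2,7,8}->{2}; Y {3,7,8}->{3}; V {2,3,5,6,7}->{5}
So after constraint 3: D(Y)={3}, size = 1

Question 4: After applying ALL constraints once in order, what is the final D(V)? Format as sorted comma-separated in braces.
Constraint 1 (W != Y) on D(W)={2,7,8} D(Y)={3,7,8}: no change
Constraint 2 (W != V) on D(W)={2,7,8} D(V)={2,3,5,6,7}: no change
Constraint 3 (W + Y = V) on D(W)={2,7,8} D(Y)={3,7,8} D(V)={2,3,5,6,7}: W {2,7,8}->{2}; Y {3,7,8}->{3}; V {2,3,5,6,7}->{5}
So after all 3 constraints: D(V) = {5}

Answer: {5}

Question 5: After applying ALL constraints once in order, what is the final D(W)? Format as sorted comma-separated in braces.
Answer: {2}

Derivation:
Constraint 1 (W != Y) on D(W)={2,7,8} D(Y)={3,7,8}: no change
Constraint 2 (W != V) on D(W)={2,7,8} D(V)={2,3,5,6,7}: no change
Constraint 3 (W + Y = V) on D(W)={2,7,8} D(Y)={3,7,8} D(V)={2,3,5,6,7}: W {2,7,8}->{2}; Y {3,7,8}->{3}; V {2,3,5,6,7}->{5}
So after all 3 constraints: D(W) = {2}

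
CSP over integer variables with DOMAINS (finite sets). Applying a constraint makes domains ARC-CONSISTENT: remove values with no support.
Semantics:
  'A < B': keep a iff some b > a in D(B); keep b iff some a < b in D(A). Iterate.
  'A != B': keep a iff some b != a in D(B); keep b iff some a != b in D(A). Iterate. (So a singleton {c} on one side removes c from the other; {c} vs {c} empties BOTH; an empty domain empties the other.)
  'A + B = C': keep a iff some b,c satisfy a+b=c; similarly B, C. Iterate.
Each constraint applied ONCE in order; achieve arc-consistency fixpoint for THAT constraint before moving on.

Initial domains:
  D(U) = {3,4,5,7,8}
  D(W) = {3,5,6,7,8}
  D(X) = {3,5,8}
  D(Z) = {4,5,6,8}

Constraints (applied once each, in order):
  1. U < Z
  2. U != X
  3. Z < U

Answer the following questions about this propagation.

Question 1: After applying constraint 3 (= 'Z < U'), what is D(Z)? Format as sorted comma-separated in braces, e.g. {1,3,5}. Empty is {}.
Answer: {4,5,6}

Derivation:
Constraint 1 (U < Z) on D(U)={3,4,5,7,8} D(Z)={4,5,6,8}: U {3,4,5,7,8}->{3,4,5,7}
Constraint 2 (U != X) on D(U)={3,4,5,7} D(X)={3,5,8}: no change
Constraint 3 (Z < U) on D(Z)={4,5,6,8} D(U)={3,4,5,7}: Z {4,5,6,8}->{4,5,6}; U {3,4,5,7}->{5,7}
So after constraint 3: D(Z) = {4,5,6}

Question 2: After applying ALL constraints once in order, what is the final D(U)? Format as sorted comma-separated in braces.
Answer: {5,7}

Derivation:
Constraint 1 (U < Z) on D(U)={3,4,5,7,8} D(Z)={4,5,6,8}: U {3,4,5,7,8}->{3,4,5,7}
Constraint 2 (U != X) on D(U)={3,4,5,7} D(X)={3,5,8}: no change
Constraint 3 (Z < U) on D(Z)={4,5,6,8} D(U)={3,4,5,7}: Z {4,5,6,8}->{4,5,6}; U {3,4,5,7}->{5,7}
So after all 3 constraints: D(U) = {5,7}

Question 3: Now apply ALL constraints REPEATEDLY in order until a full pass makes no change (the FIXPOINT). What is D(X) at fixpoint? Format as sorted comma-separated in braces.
pass 0 (initial): D(X)={3,5,8}
pass 1: U {3,4,5,7,8}->{5,7}; Z {4,5,6,8}->{4,5,6}
pass 2: U {5,7}->{}; X {3,5,8}->{3,8}; Z {4,5,6}->{}
pass 3: X {3,8}->{}
pass 4: no change
Fixpoint after 4 passes: D(X) = {}

Answer: {}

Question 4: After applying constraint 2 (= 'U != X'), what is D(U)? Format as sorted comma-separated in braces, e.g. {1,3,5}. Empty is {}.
Answer: {3,4,5,7}

Derivation:
Constraint 1 (U < Z) on D(U)={3,4,5,7,8} D(Z)={4,5,6,8}: U {3,4,5,7,8}->{3,4,5,7}
Constraint 2 (U != X) on D(U)={3,4,5,7} D(X)={3,5,8}: no change
So after constraint 2: D(U) = {3,4,5,7}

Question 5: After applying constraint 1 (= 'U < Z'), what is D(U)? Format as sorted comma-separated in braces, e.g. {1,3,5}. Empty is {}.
Answer: {3,4,5,7}

Derivation:
Constraint 1 (U < Z) on D(U)={3,4,5,7,8} D(Z)={4,5,6,8}: U {3,4,5,7,8}->{3,4,5,7}
So after constraint 1: D(U) = {3,4,5,7}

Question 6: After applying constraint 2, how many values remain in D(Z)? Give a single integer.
Constraint 1 (U < Z) on D(U)={3,4,5,7,8} D(Z)={4,5,6,8}: U {3,4,5,7,8}->{3,4,5,7}
Constraint 2 (U != X) on D(U)={3,4,5,7} D(X)={3,5,8}: no change
So after constraint 2: D(Z)={4,5,6,8}, size = 4

Answer: 4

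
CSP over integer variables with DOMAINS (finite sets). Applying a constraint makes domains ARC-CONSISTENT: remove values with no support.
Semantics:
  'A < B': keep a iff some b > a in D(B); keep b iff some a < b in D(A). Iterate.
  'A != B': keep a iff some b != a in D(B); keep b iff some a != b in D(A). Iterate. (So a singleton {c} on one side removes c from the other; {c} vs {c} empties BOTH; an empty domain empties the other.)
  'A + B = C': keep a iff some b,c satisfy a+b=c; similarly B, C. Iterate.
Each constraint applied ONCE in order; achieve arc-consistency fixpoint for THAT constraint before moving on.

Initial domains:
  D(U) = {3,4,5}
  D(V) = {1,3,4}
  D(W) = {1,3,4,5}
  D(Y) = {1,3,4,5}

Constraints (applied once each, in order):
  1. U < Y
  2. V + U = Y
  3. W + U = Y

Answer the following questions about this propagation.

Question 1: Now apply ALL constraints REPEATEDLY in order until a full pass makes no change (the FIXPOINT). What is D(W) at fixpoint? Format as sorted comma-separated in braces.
pass 0 (initial): D(W)={1,3,4,5}
pass 1: U {3,4,5}->{3,4}; V {1,3,4}->{1}; W {1,3,4,5}->{1}; Y {1,3,4,5}->{4,5}
pass 2: no change
Fixpoint after 2 passes: D(W) = {1}

Answer: {1}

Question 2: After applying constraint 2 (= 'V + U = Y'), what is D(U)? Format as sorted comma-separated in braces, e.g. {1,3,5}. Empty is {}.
Constraint 1 (U < Y) on D(U)={3,4,5} D(Y)={1,3,4,5}: U {3,4,5}->{3,4}; Y {1,3,4,5}->{4,5}
Constraint 2 (V + U = Y) on D(V)={1,3,4} D(U)={3,4} D(Y)={4,5}: V {1,3,4}->{1}
So after constraint 2: D(U) = {3,4}

Answer: {3,4}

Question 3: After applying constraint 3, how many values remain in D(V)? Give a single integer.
Answer: 1

Derivation:
Constraint 1 (U < Y) on D(U)={3,4,5} D(Y)={1,3,4,5}: U {3,4,5}->{3,4}; Y {1,3,4,5}->{4,5}
Constraint 2 (V + U = Y) on D(V)={1,3,4} D(U)={3,4} D(Y)={4,5}: V {1,3,4}->{1}
Constraint 3 (W + U = Y) on D(W)={1,3,4,5} D(U)={3,4} D(Y)={4,5}: W {1,3,4,5}->{1}
So after constraint 3: D(V)={1}, size = 1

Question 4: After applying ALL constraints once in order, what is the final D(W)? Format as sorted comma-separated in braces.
Answer: {1}

Derivation:
Constraint 1 (U < Y) on D(U)={3,4,5} D(Y)={1,3,4,5}: U {3,4,5}->{3,4}; Y {1,3,4,5}->{4,5}
Constraint 2 (V + U = Y) on D(V)={1,3,4} D(U)={3,4} D(Y)={4,5}: V {1,3,4}->{1}
Constraint 3 (W + U = Y) on D(W)={1,3,4,5} D(U)={3,4} D(Y)={4,5}: W {1,3,4,5}->{1}
So after all 3 constraints: D(W) = {1}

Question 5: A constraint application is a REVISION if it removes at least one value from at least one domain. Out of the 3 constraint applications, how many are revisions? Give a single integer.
Answer: 3

Derivation:
Constraint 1 (U < Y) on D(U)={3,4,5} D(Y)={1,3,4,5}: U {3,4,5}->{3,4}; Y {1,3,4,5}->{4,5} => REVISION
Constraint 2 (V + U = Y) on D(V)={1,3,4} D(U)={3,4} D(Y)={4,5}: V {1,3,4}->{1} => REVISION
Constraint 3 (W + U = Y) on D(W)={1,3,4,5} D(U)={3,4} D(Y)={4,5}: W {1,3,4,5}->{1} => REVISION
Total revisions = 3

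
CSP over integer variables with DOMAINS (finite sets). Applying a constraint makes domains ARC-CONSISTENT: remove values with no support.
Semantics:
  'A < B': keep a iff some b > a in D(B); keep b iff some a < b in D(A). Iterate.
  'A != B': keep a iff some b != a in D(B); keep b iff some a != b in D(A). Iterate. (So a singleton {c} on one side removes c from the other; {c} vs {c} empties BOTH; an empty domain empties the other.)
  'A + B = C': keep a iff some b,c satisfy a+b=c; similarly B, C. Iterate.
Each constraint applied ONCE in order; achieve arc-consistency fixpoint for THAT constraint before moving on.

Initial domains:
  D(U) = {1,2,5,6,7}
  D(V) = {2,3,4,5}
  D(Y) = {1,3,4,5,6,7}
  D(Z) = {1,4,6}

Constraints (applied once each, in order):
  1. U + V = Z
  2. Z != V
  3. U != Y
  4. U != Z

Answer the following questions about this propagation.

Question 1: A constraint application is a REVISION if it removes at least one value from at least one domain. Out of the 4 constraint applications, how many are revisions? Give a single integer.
Constraint 1 (U + V = Z) on D(U)={1,2,5,6,7} D(V)={2,3,4,5} D(Z)={1,4,6}: U {1,2,5,6,7}->{1,2}; Z {1,4,6}->{4,6} => REVISION
Constraint 2 (Z != V) on D(Z)={4,6} D(V)={2,3,4,5}: no change => not a revision
Constraint 3 (U != Y) on D(U)={1,2} D(Y)={1,3,4,5,6,7}: no change => not a revision
Constraint 4 (U != Z) on D(U)={1,2} D(Z)={4,6}: no change => not a revision
Total revisions = 1

Answer: 1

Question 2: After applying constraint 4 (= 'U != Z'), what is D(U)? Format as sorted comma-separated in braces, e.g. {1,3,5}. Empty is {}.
Answer: {1,2}

Derivation:
Constraint 1 (U + V = Z) on D(U)={1,2,5,6,7} D(V)={2,3,4,5} D(Z)={1,4,6}: U {1,2,5,6,7}->{1,2}; Z {1,4,6}->{4,6}
Constraint 2 (Z != V) on D(Z)={4,6} D(V)={2,3,4,5}: no change
Constraint 3 (U != Y) on D(U)={1,2} D(Y)={1,3,4,5,6,7}: no change
Constraint 4 (U != Z) on D(U)={1,2} D(Z)={4,6}: no change
So after constraint 4: D(U) = {1,2}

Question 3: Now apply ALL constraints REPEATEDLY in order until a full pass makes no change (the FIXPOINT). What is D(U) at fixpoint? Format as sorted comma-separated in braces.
Answer: {1,2}

Derivation:
pass 0 (initial): D(U)={1,2,5,6,7}
pass 1: U {1,2,5,6,7}->{1,2}; Z {1,4,6}->{4,6}
pass 2: no change
Fixpoint after 2 passes: D(U) = {1,2}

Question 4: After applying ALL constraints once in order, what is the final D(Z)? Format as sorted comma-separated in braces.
Answer: {4,6}

Derivation:
Constraint 1 (U + V = Z) on D(U)={1,2,5,6,7} D(V)={2,3,4,5} D(Z)={1,4,6}: U {1,2,5,6,7}->{1,2}; Z {1,4,6}->{4,6}
Constraint 2 (Z != V) on D(Z)={4,6} D(V)={2,3,4,5}: no change
Constraint 3 (U != Y) on D(U)={1,2} D(Y)={1,3,4,5,6,7}: no change
Constraint 4 (U != Z) on D(U)={1,2} D(Z)={4,6}: no change
So after all 4 constraints: D(Z) = {4,6}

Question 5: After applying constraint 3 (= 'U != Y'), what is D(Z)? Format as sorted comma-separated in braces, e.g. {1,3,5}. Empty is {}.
Answer: {4,6}

Derivation:
Constraint 1 (U + V = Z) on D(U)={1,2,5,6,7} D(V)={2,3,4,5} D(Z)={1,4,6}: U {1,2,5,6,7}->{1,2}; Z {1,4,6}->{4,6}
Constraint 2 (Z != V) on D(Z)={4,6} D(V)={2,3,4,5}: no change
Constraint 3 (U != Y) on D(U)={1,2} D(Y)={1,3,4,5,6,7}: no change
So after constraint 3: D(Z) = {4,6}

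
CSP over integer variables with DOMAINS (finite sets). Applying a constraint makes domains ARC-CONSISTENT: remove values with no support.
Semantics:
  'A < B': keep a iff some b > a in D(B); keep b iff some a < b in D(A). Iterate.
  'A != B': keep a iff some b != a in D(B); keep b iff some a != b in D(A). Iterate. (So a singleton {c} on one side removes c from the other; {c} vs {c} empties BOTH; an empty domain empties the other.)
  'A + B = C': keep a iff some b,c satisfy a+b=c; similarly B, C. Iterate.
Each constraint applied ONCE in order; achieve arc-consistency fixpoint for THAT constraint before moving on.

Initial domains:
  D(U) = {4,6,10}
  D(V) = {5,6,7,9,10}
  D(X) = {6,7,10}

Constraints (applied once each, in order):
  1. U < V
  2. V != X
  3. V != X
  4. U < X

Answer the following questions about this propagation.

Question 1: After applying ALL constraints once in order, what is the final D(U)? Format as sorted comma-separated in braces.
Answer: {4,6}

Derivation:
Constraint 1 (U < V) on D(U)={4,6,10} D(V)={5,6,7,9,10}: U {4,6,10}->{4,6}
Constraint 2 (V != X) on D(V)={5,6,7,9,10} D(X)={6,7,10}: no change
Constraint 3 (V != X) on D(V)={5,6,7,9,10} D(X)={6,7,10}: no change
Constraint 4 (U < X) on D(U)={4,6} D(X)={6,7,10}: no change
So after all 4 constraints: D(U) = {4,6}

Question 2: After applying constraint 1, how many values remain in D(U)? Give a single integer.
Answer: 2

Derivation:
Constraint 1 (U < V) on D(U)={4,6,10} D(V)={5,6,7,9,10}: U {4,6,10}->{4,6}
So after constraint 1: D(U)={4,6}, size = 2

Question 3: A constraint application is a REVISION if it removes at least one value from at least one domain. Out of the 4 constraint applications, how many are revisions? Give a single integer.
Constraint 1 (U < V) on D(U)={4,6,10} D(V)={5,6,7,9,10}: U {4,6,10}->{4,6} => REVISION
Constraint 2 (V != X) on D(V)={5,6,7,9,10} D(X)={6,7,10}: no change => not a revision
Constraint 3 (V != X) on D(V)={5,6,7,9,10} D(X)={6,7,10}: no change => not a revision
Constraint 4 (U < X) on D(U)={4,6} D(X)={6,7,10}: no change => not a revision
Total revisions = 1

Answer: 1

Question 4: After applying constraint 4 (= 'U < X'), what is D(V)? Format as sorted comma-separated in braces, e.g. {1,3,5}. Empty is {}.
Constraint 1 (U < V) on D(U)={4,6,10} D(V)={5,6,7,9,10}: U {4,6,10}->{4,6}
Constraint 2 (V != X) on D(V)={5,6,7,9,10} D(X)={6,7,10}: no change
Constraint 3 (V != X) on D(V)={5,6,7,9,10} D(X)={6,7,10}: no change
Constraint 4 (U < X) on D(U)={4,6} D(X)={6,7,10}: no change
So after constraint 4: D(V) = {5,6,7,9,10}

Answer: {5,6,7,9,10}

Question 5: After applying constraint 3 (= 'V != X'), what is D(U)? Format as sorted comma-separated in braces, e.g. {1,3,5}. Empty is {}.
Constraint 1 (U < V) on D(U)={4,6,10} D(V)={5,6,7,9,10}: U {4,6,10}->{4,6}
Constraint 2 (V != X) on D(V)={5,6,7,9,10} D(X)={6,7,10}: no change
Constraint 3 (V != X) on D(V)={5,6,7,9,10} D(X)={6,7,10}: no change
So after constraint 3: D(U) = {4,6}

Answer: {4,6}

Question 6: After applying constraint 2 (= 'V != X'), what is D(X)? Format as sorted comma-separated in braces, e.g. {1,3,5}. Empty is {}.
Answer: {6,7,10}

Derivation:
Constraint 1 (U < V) on D(U)={4,6,10} D(V)={5,6,7,9,10}: U {4,6,10}->{4,6}
Constraint 2 (V != X) on D(V)={5,6,7,9,10} D(X)={6,7,10}: no change
So after constraint 2: D(X) = {6,7,10}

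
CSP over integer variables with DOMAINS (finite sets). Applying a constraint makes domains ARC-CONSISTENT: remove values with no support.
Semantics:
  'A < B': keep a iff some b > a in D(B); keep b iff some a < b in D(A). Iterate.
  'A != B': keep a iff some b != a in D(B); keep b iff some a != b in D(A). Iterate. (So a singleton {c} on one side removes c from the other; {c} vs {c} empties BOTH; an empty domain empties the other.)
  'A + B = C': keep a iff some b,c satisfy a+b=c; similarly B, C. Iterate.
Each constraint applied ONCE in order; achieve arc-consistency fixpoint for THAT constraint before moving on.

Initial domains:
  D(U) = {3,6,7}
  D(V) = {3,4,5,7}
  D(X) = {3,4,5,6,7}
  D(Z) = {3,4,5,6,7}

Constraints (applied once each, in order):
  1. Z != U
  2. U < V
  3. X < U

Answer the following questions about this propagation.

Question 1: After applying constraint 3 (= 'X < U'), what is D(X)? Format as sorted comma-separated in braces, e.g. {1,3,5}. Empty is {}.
Answer: {3,4,5}

Derivation:
Constraint 1 (Z != U) on D(Z)={3,4,5,6,7} D(U)={3,6,7}: no change
Constraint 2 (U < V) on D(U)={3,6,7} D(V)={3,4,5,7}: U {3,6,7}->{3,6}; V {3,4,5,7}->{4,5,7}
Constraint 3 (X < U) on D(X)={3,4,5,6,7} D(U)={3,6}: X {3,4,5,6,7}->{3,4,5}; U {3,6}->{6}
So after constraint 3: D(X) = {3,4,5}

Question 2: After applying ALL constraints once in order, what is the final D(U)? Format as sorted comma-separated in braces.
Answer: {6}

Derivation:
Constraint 1 (Z != U) on D(Z)={3,4,5,6,7} D(U)={3,6,7}: no change
Constraint 2 (U < V) on D(U)={3,6,7} D(V)={3,4,5,7}: U {3,6,7}->{3,6}; V {3,4,5,7}->{4,5,7}
Constraint 3 (X < U) on D(X)={3,4,5,6,7} D(U)={3,6}: X {3,4,5,6,7}->{3,4,5}; U {3,6}->{6}
So after all 3 constraints: D(U) = {6}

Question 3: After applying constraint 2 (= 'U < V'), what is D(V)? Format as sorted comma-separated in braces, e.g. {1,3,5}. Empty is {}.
Answer: {4,5,7}

Derivation:
Constraint 1 (Z != U) on D(Z)={3,4,5,6,7} D(U)={3,6,7}: no change
Constraint 2 (U < V) on D(U)={3,6,7} D(V)={3,4,5,7}: U {3,6,7}->{3,6}; V {3,4,5,7}->{4,5,7}
So after constraint 2: D(V) = {4,5,7}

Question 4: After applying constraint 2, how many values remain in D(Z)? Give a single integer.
Constraint 1 (Z != U) on D(Z)={3,4,5,6,7} D(U)={3,6,7}: no change
Constraint 2 (U < V) on D(U)={3,6,7} D(V)={3,4,5,7}: U {3,6,7}->{3,6}; V {3,4,5,7}->{4,5,7}
So after constraint 2: D(Z)={3,4,5,6,7}, size = 5

Answer: 5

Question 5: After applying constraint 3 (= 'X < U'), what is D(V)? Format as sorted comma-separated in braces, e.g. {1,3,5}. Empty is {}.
Answer: {4,5,7}

Derivation:
Constraint 1 (Z != U) on D(Z)={3,4,5,6,7} D(U)={3,6,7}: no change
Constraint 2 (U < V) on D(U)={3,6,7} D(V)={3,4,5,7}: U {3,6,7}->{3,6}; V {3,4,5,7}->{4,5,7}
Constraint 3 (X < U) on D(X)={3,4,5,6,7} D(U)={3,6}: X {3,4,5,6,7}->{3,4,5}; U {3,6}->{6}
So after constraint 3: D(V) = {4,5,7}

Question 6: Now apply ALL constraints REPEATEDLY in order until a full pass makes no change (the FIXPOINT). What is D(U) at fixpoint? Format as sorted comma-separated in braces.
Answer: {6}

Derivation:
pass 0 (initial): D(U)={3,6,7}
pass 1: U {3,6,7}->{6}; V {3,4,5,7}->{4,5,7}; X {3,4,5,6,7}->{3,4,5}
pass 2: V {4,5,7}->{7}; Z {3,4,5,6,7}->{3,4,5,7}
pass 3: no change
Fixpoint after 3 passes: D(U) = {6}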